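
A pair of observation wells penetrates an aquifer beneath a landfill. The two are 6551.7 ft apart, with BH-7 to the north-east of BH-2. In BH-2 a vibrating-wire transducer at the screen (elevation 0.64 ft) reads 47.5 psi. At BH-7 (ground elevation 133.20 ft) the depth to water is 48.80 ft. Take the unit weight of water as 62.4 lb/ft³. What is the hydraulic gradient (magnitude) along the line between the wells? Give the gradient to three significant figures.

i ≈ 0.00395

Pressure head at BH-2: ψ = 144·P/γ = 144 × 47.5 / 62.4 = 109.62 ft.
Total head at BH-2: h = z + ψ = 0.64 + 109.62 = 110.26 ft.
Total head at BH-7: h = 133.20 − 48.80 = 84.40 ft.
Head difference: h(BH-2) − h(BH-7) = 110.26 − 84.40 = 25.86 ft.
Hydraulic gradient: i = |Δh| / L = 25.86 / 6551.7 = 0.00395.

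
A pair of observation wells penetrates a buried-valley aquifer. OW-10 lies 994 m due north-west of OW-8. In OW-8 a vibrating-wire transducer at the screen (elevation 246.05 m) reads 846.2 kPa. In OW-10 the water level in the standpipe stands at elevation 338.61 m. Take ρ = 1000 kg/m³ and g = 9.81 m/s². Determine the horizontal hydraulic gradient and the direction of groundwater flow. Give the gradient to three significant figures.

i ≈ 0.00634; groundwater flows toward the south-east

Pressure head at OW-8: ψ = P/(ρg) = 846.2×1000 / (1000 × 9.81) = 86.26 m.
Total head at OW-8: h = z + ψ = 246.05 + 86.26 = 332.31 m.
Total head at OW-10: h = 338.61 m (water level in the piezometer is the total head).
Head difference: h(OW-8) − h(OW-10) = 332.31 − 338.61 = -6.30 m.
Hydraulic gradient: i = |Δh| / L = 6.30 / 994 = 0.00634.
Flow is from higher to lower head: from OW-10 toward OW-8, i.e. toward the south-east.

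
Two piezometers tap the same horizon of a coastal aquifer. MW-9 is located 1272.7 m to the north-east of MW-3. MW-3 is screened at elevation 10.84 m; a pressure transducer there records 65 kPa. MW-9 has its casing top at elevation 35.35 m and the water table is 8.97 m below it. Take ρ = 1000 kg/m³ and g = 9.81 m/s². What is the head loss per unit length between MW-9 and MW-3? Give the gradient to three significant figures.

i ≈ 0.00700 m/m

Pressure head at MW-3: ψ = P/(ρg) = 65×1000 / (1000 × 9.81) = 6.63 m.
Total head at MW-3: h = z + ψ = 10.84 + 6.63 = 17.47 m.
Total head at MW-9: h = 35.35 − 8.97 = 26.38 m.
Head difference: h(MW-3) − h(MW-9) = 17.47 − 26.38 = -8.91 m.
Hydraulic gradient: i = |Δh| / L = 8.91 / 1272.7 = 0.00700.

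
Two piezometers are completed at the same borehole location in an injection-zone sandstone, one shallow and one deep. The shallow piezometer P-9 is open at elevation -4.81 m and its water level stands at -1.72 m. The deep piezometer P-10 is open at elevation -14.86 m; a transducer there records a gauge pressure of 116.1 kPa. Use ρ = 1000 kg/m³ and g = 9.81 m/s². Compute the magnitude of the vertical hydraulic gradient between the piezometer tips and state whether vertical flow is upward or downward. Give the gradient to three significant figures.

Total head at P-9: h = -1.72 m (water level in the standpipe).
Pressure head at P-10: ψ = P/(ρg) = 116.1×1000 / (1000 × 9.81) = 11.83 m.
Total head at P-10: h = z + ψ = -14.86 + 11.83 = -3.03 m.
Δh = h(P-9) − h(P-10) = -1.72 − (-3.03) = 1.31 m.
Vertical separation Δz = -4.81 − (-14.86) = 10.05 m.
|i_v| = |Δh| / Δz = 1.31 / 10.05 = 0.130.
Head is higher in the shallow piezometer, so vertical flow is downward (recharge condition).

|i_v| ≈ 0.130; vertical flow is downward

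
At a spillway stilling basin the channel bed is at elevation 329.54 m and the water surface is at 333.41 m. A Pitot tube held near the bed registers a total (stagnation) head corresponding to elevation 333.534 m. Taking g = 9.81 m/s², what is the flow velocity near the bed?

v ≈ 1.56 m/s

Near the bed, under hydrostatic conditions, the piezometric head (z + ψ) equals the free-surface elevation, 333.41 m.
Velocity head = total − piezometric = 333.534 − 333.41 = 0.124 m.
v = √(2g·h_v) = √(2 × 9.81 × 0.124) = 1.56 m/s.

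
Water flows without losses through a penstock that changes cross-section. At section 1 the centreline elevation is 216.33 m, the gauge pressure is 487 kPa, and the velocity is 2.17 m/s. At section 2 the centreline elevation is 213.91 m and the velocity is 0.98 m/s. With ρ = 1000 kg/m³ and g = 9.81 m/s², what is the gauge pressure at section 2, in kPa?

Pressure head at 1: ψ₁ = P₁/(ρg) = 487×1000 / (1000 × 9.81) = 49.64 m.
Velocity heads: v₁²/2g = 2.17²/19.62 = 0.240 m; v₂²/2g = 0.98²/19.62 = 0.049 m.
Total head H = z₁ + ψ₁ + v₁²/2g = 216.33 + 49.64 + 0.240 = 266.21 m.
ψ₂ = H − z₂ − v₂²/2g = 266.21 − 213.91 − 0.049 = 52.25 m.
P₂ = ρgψ₂ = 1000 × 9.81 × 52.25 ≈ 513 kPa.

P₂ ≈ 513 kPa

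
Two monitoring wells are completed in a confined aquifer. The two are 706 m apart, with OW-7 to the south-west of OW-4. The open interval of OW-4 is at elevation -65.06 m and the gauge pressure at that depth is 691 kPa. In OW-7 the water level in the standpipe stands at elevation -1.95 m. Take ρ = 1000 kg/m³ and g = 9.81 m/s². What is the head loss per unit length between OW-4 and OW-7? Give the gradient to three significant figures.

Pressure head at OW-4: ψ = P/(ρg) = 691×1000 / (1000 × 9.81) = 70.44 m.
Total head at OW-4: h = z + ψ = -65.06 + 70.44 = 5.38 m.
Total head at OW-7: h = -1.95 m (water level in the piezometer is the total head).
Head difference: h(OW-4) − h(OW-7) = 5.38 − (-1.95) = 7.33 m.
Hydraulic gradient: i = |Δh| / L = 7.33 / 706 = 0.0104.

i ≈ 0.0104 m/m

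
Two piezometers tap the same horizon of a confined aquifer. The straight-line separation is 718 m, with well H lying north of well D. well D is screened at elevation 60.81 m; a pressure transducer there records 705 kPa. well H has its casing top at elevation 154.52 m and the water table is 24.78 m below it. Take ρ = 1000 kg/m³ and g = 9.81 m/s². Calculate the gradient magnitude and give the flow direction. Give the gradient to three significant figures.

Pressure head at well D: ψ = P/(ρg) = 705×1000 / (1000 × 9.81) = 71.87 m.
Total head at well D: h = z + ψ = 60.81 + 71.87 = 132.68 m.
Total head at well H: h = 154.52 − 24.78 = 129.74 m.
Head difference: h(well D) − h(well H) = 132.68 − 129.74 = 2.94 m.
Hydraulic gradient: i = |Δh| / L = 2.94 / 718 = 0.00409.
Flow is from higher to lower head: from well D toward well H, i.e. toward the north.

i ≈ 0.00409; groundwater flows toward the north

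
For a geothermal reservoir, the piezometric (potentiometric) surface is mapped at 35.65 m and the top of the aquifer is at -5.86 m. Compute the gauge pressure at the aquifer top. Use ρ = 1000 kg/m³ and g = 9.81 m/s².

Pressure head at the aquifer top: ψ = h − z = 35.65 − (-5.86) = 41.51 m.
P = ρgψ = 1000 × 9.81 × 41.51 = 407213 Pa ≈ 407 kPa.

P ≈ 407 kPa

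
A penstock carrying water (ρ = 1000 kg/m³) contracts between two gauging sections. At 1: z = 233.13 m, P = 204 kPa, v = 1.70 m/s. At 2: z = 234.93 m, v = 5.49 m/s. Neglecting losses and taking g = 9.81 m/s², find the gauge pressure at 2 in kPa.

Pressure head at 1: ψ₁ = P₁/(ρg) = 204×1000 / (1000 × 9.81) = 20.80 m.
Velocity heads: v₁²/2g = 1.70²/19.62 = 0.147 m; v₂²/2g = 5.49²/19.62 = 1.536 m.
Total head H = z₁ + ψ₁ + v₁²/2g = 233.13 + 20.80 + 0.147 = 254.08 m.
ψ₂ = H − z₂ − v₂²/2g = 254.08 − 234.93 − 1.536 = 17.61 m.
P₂ = ρgψ₂ = 1000 × 9.81 × 17.61 ≈ 173 kPa.

P₂ ≈ 173 kPa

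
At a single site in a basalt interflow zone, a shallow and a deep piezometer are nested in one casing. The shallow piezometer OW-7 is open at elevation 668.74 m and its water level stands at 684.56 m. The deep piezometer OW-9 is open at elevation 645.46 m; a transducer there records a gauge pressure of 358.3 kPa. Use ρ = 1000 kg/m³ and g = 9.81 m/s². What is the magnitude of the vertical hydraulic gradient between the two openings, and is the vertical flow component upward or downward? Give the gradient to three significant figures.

Total head at OW-7: h = 684.56 m (water level in the standpipe).
Pressure head at OW-9: ψ = P/(ρg) = 358.3×1000 / (1000 × 9.81) = 36.52 m.
Total head at OW-9: h = z + ψ = 645.46 + 36.52 = 681.98 m.
Δh = h(OW-7) − h(OW-9) = 684.56 − 681.98 = 2.58 m.
Vertical separation Δz = 668.74 − 645.46 = 23.28 m.
|i_v| = |Δh| / Δz = 2.58 / 23.28 = 0.111.
Head is higher in the shallow piezometer, so vertical flow is downward (recharge condition).

|i_v| ≈ 0.111; vertical flow is downward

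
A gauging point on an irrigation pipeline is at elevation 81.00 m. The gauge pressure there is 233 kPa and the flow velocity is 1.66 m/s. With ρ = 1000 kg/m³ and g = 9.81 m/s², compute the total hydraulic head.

h ≈ 104.89 m

Pressure head ψ = P/(ρg) = 233×1000 / (1000 × 9.81) = 23.75 m.
Velocity head = v²/(2g) = 1.66² / (2 × 9.81) = 0.140 m.
h = z + ψ + v²/(2g) = 81.00 + 23.75 + 0.140 = 104.89 m.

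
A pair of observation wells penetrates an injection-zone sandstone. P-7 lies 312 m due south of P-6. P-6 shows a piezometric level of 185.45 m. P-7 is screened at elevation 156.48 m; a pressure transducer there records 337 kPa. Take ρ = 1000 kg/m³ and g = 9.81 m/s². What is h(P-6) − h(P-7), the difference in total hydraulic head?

Δh ≈ -5.38 m

Total head at P-6: h = 185.45 m (water level in the piezometer is the total head).
Pressure head at P-7: ψ = P/(ρg) = 337×1000 / (1000 × 9.81) = 34.35 m.
Total head at P-7: h = z + ψ = 156.48 + 34.35 = 190.83 m.
Head difference: h(P-6) − h(P-7) = 185.45 − 190.83 = -5.38 m.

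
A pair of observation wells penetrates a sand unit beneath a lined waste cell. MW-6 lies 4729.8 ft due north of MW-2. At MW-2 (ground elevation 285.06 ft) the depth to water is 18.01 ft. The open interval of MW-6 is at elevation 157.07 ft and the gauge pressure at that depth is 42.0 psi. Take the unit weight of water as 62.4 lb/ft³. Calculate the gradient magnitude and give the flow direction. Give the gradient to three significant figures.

i ≈ 0.00276; groundwater flows toward the north

Total head at MW-2: h = 285.06 − 18.01 = 267.05 ft.
Pressure head at MW-6: ψ = 144·P/γ = 144 × 42.0 / 62.4 = 96.92 ft.
Total head at MW-6: h = z + ψ = 157.07 + 96.92 = 253.99 ft.
Head difference: h(MW-2) − h(MW-6) = 267.05 − 253.99 = 13.06 ft.
Hydraulic gradient: i = |Δh| / L = 13.06 / 4729.8 = 0.00276.
Flow is from higher to lower head: from MW-2 toward MW-6, i.e. toward the north.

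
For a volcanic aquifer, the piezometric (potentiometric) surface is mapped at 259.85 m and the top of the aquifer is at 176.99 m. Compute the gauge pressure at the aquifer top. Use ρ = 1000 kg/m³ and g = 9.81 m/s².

P ≈ 813 kPa

Pressure head at the aquifer top: ψ = h − z = 259.85 − 176.99 = 82.86 m.
P = ρgψ = 1000 × 9.81 × 82.86 = 812857 Pa ≈ 813 kPa.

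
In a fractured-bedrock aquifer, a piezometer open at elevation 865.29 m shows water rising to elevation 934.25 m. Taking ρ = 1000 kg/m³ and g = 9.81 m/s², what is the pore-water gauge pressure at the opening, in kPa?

Pressure head ψ = h − z = 934.25 − 865.29 = 68.96 m.
P = ρgψ = 1000 × 9.81 × 68.96 = 676498 Pa ≈ 676 kPa.

P ≈ 676 kPa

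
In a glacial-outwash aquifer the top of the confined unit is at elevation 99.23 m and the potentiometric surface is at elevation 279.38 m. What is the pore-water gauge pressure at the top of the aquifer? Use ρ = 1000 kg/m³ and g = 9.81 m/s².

Pressure head at the aquifer top: ψ = h − z = 279.38 − 99.23 = 180.15 m.
P = ρgψ = 1000 × 9.81 × 180.15 = 1767271 Pa ≈ 1770 kPa.

P ≈ 1770 kPa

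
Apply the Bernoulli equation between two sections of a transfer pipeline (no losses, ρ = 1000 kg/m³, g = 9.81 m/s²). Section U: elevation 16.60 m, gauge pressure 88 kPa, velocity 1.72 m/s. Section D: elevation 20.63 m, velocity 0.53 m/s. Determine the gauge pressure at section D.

Pressure head at U: ψ₁ = P₁/(ρg) = 88×1000 / (1000 × 9.81) = 8.97 m.
Velocity heads: v₁²/2g = 1.72²/19.62 = 0.151 m; v₂²/2g = 0.53²/19.62 = 0.014 m.
Total head H = z₁ + ψ₁ + v₁²/2g = 16.60 + 8.97 + 0.151 = 25.72 m.
ψ₂ = H − z₂ − v₂²/2g = 25.72 − 20.63 − 0.014 = 5.08 m.
P₂ = ρgψ₂ = 1000 × 9.81 × 5.08 ≈ 49.8 kPa.

P₂ ≈ 49.8 kPa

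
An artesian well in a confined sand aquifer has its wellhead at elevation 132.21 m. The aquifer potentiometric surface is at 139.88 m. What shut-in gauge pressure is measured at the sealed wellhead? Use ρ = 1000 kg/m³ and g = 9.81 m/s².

Head above the cap: Δh = 139.88 − 132.21 = 7.67 m.
P = ρgΔh = 1000 × 9.81 × 7.67 = 75243 Pa ≈ 75.2 kPa.

P ≈ 75.2 kPa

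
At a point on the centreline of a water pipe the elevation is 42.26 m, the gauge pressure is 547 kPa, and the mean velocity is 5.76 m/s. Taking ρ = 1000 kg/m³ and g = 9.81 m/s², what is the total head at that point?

Pressure head ψ = P/(ρg) = 547×1000 / (1000 × 9.81) = 55.76 m.
Velocity head = v²/(2g) = 5.76² / (2 × 9.81) = 1.691 m.
h = z + ψ + v²/(2g) = 42.26 + 55.76 + 1.691 = 99.71 m.

h ≈ 99.71 m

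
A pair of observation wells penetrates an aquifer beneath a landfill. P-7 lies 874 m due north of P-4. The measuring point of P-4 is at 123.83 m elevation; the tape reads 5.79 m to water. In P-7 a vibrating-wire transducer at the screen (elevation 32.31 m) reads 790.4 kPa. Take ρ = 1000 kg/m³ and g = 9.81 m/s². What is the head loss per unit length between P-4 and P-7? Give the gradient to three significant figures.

i ≈ 0.00590 m/m

Total head at P-4: h = 123.83 − 5.79 = 118.04 m.
Pressure head at P-7: ψ = P/(ρg) = 790.4×1000 / (1000 × 9.81) = 80.57 m.
Total head at P-7: h = z + ψ = 32.31 + 80.57 = 112.88 m.
Head difference: h(P-4) − h(P-7) = 118.04 − 112.88 = 5.16 m.
Hydraulic gradient: i = |Δh| / L = 5.16 / 874 = 0.00590.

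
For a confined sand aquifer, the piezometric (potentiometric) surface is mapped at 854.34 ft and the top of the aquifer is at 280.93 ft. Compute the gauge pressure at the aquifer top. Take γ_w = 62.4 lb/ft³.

P ≈ 248 psi

Pressure head at the aquifer top: ψ = h − z = 854.34 − 280.93 = 573.41 ft.
P = γψ/144 = 62.4 × 573.41 / 144 = 248 psi.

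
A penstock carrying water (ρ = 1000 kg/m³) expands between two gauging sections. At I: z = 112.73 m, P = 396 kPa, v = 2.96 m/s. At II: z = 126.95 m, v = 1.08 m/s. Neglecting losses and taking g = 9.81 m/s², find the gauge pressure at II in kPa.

Pressure head at I: ψ₁ = P₁/(ρg) = 396×1000 / (1000 × 9.81) = 40.37 m.
Velocity heads: v₁²/2g = 2.96²/19.62 = 0.447 m; v₂²/2g = 1.08²/19.62 = 0.059 m.
Total head H = z₁ + ψ₁ + v₁²/2g = 112.73 + 40.37 + 0.447 = 153.55 m.
ψ₂ = H − z₂ − v₂²/2g = 153.55 − 126.95 − 0.059 = 26.54 m.
P₂ = ρgψ₂ = 1000 × 9.81 × 26.54 ≈ 260 kPa.

P₂ ≈ 260 kPa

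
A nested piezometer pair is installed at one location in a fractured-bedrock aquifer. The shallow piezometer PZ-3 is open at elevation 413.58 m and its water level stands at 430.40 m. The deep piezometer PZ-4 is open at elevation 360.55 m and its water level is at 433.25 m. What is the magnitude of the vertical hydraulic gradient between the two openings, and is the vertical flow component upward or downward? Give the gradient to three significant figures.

|i_v| ≈ 0.0537; vertical flow is upward

Total head at PZ-3: h = 430.40 m (water level in the standpipe).
Total head at PZ-4: h = 433.25 m.
Δh = h(PZ-3) − h(PZ-4) = 430.40 − 433.25 = -2.85 m.
Vertical separation Δz = 413.58 − 360.55 = 53.03 m.
|i_v| = |Δh| / Δz = 2.85 / 53.03 = 0.0537.
Head is higher in the deep piezometer, so vertical flow is upward (discharge condition).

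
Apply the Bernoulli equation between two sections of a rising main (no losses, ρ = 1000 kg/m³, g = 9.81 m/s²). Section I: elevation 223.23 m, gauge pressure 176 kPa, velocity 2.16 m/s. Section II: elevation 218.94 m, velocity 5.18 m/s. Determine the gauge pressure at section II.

P₂ ≈ 207 kPa

Pressure head at I: ψ₁ = P₁/(ρg) = 176×1000 / (1000 × 9.81) = 17.94 m.
Velocity heads: v₁²/2g = 2.16²/19.62 = 0.238 m; v₂²/2g = 5.18²/19.62 = 1.368 m.
Total head H = z₁ + ψ₁ + v₁²/2g = 223.23 + 17.94 + 0.238 = 241.41 m.
ψ₂ = H − z₂ − v₂²/2g = 241.41 − 218.94 − 1.368 = 21.10 m.
P₂ = ρgψ₂ = 1000 × 9.81 × 21.10 ≈ 207 kPa.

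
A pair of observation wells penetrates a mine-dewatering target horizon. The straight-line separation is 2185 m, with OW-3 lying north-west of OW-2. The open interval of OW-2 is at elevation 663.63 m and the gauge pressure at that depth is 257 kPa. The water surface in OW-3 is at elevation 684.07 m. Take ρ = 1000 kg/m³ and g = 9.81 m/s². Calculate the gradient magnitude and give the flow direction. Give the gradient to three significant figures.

i ≈ 0.00264; groundwater flows toward the north-west

Pressure head at OW-2: ψ = P/(ρg) = 257×1000 / (1000 × 9.81) = 26.20 m.
Total head at OW-2: h = z + ψ = 663.63 + 26.20 = 689.83 m.
Total head at OW-3: h = 684.07 m (water level in the piezometer is the total head).
Head difference: h(OW-2) − h(OW-3) = 689.83 − 684.07 = 5.76 m.
Hydraulic gradient: i = |Δh| / L = 5.76 / 2185 = 0.00264.
Flow is from higher to lower head: from OW-2 toward OW-3, i.e. toward the north-west.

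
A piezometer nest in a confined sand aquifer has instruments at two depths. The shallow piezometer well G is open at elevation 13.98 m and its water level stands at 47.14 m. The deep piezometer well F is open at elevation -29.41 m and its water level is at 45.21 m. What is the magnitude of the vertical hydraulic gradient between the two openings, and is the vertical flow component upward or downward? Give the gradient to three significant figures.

|i_v| ≈ 0.0445; vertical flow is downward

Total head at well G: h = 47.14 m (water level in the standpipe).
Total head at well F: h = 45.21 m.
Δh = h(well G) − h(well F) = 47.14 − 45.21 = 1.93 m.
Vertical separation Δz = 13.98 − (-29.41) = 43.39 m.
|i_v| = |Δh| / Δz = 1.93 / 43.39 = 0.0445.
Head is higher in the shallow piezometer, so vertical flow is downward (recharge condition).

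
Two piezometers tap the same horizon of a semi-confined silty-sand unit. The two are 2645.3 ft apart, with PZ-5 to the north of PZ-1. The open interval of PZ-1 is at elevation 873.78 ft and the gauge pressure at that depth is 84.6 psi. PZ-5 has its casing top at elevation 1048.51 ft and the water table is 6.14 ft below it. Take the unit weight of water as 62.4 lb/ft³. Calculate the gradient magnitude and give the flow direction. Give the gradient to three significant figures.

i ≈ 0.0101; groundwater flows toward the north

Pressure head at PZ-1: ψ = 144·P/γ = 144 × 84.6 / 62.4 = 195.23 ft.
Total head at PZ-1: h = z + ψ = 873.78 + 195.23 = 1069.01 ft.
Total head at PZ-5: h = 1048.51 − 6.14 = 1042.37 ft.
Head difference: h(PZ-1) − h(PZ-5) = 1069.01 − 1042.37 = 26.64 ft.
Hydraulic gradient: i = |Δh| / L = 26.64 / 2645.3 = 0.0101.
Flow is from higher to lower head: from PZ-1 toward PZ-5, i.e. toward the north.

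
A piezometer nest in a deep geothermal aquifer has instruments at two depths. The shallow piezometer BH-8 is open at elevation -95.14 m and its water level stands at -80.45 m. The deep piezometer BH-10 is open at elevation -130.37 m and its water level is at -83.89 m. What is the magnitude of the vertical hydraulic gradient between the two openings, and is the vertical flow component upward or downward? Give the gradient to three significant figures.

Total head at BH-8: h = -80.45 m (water level in the standpipe).
Total head at BH-10: h = -83.89 m.
Δh = h(BH-8) − h(BH-10) = -80.45 − (-83.89) = 3.44 m.
Vertical separation Δz = -95.14 − (-130.37) = 35.23 m.
|i_v| = |Δh| / Δz = 3.44 / 35.23 = 0.0976.
Head is higher in the shallow piezometer, so vertical flow is downward (recharge condition).

|i_v| ≈ 0.0976; vertical flow is downward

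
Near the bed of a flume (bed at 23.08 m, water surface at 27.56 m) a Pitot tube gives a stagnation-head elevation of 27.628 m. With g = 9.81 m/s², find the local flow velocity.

v ≈ 1.16 m/s

Near the bed, under hydrostatic conditions, the piezometric head (z + ψ) equals the free-surface elevation, 27.56 m.
Velocity head = total − piezometric = 27.628 − 27.56 = 0.068 m.
v = √(2g·h_v) = √(2 × 9.81 × 0.068) = 1.16 m/s.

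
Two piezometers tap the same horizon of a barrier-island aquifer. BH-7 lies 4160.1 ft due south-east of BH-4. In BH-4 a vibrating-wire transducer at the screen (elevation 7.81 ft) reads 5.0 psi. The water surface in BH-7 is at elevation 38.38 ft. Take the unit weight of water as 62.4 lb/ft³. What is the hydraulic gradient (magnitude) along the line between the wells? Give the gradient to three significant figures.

Pressure head at BH-4: ψ = 144·P/γ = 144 × 5.0 / 62.4 = 11.54 ft.
Total head at BH-4: h = z + ψ = 7.81 + 11.54 = 19.35 ft.
Total head at BH-7: h = 38.38 ft (water level in the piezometer is the total head).
Head difference: h(BH-4) − h(BH-7) = 19.35 − 38.38 = -19.03 ft.
Hydraulic gradient: i = |Δh| / L = 19.03 / 4160.1 = 0.00457.

i ≈ 0.00457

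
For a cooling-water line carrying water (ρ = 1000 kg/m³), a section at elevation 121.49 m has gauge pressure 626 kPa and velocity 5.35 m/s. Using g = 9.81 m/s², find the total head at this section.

h ≈ 186.76 m

Pressure head ψ = P/(ρg) = 626×1000 / (1000 × 9.81) = 63.81 m.
Velocity head = v²/(2g) = 5.35² / (2 × 9.81) = 1.459 m.
h = z + ψ + v²/(2g) = 121.49 + 63.81 + 1.459 = 186.76 m.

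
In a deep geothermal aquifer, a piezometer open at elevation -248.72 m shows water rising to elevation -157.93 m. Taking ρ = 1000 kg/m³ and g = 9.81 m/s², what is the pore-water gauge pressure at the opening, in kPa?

P ≈ 891 kPa

Pressure head ψ = h − z = -157.93 − (-248.72) = 90.79 m.
P = ρgψ = 1000 × 9.81 × 90.79 = 890650 Pa ≈ 891 kPa.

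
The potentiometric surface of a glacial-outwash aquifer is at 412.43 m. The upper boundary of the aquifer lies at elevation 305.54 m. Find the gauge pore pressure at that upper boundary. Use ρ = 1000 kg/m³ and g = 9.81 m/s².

Pressure head at the aquifer top: ψ = h − z = 412.43 − 305.54 = 106.89 m.
P = ρgψ = 1000 × 9.81 × 106.89 = 1048591 Pa ≈ 1050 kPa.

P ≈ 1050 kPa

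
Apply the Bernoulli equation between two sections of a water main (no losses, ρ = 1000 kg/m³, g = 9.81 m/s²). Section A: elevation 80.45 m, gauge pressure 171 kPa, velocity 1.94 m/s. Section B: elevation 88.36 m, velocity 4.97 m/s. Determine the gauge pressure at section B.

Pressure head at A: ψ₁ = P₁/(ρg) = 171×1000 / (1000 × 9.81) = 17.43 m.
Velocity heads: v₁²/2g = 1.94²/19.62 = 0.192 m; v₂²/2g = 4.97²/19.62 = 1.259 m.
Total head H = z₁ + ψ₁ + v₁²/2g = 80.45 + 17.43 + 0.192 = 98.07 m.
ψ₂ = H − z₂ − v₂²/2g = 98.07 − 88.36 − 1.259 = 8.45 m.
P₂ = ρgψ₂ = 1000 × 9.81 × 8.45 ≈ 82.9 kPa.

P₂ ≈ 82.9 kPa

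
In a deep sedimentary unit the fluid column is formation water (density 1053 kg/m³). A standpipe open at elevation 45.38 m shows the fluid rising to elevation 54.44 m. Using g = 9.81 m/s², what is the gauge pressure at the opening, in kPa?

P ≈ 93.6 kPa

Pressure head ψ = h − z = 54.44 − 45.38 = 9.06 m.
P = ρgψ = 1053 × 9.81 × 9.06 = 93589 Pa ≈ 93.6 kPa.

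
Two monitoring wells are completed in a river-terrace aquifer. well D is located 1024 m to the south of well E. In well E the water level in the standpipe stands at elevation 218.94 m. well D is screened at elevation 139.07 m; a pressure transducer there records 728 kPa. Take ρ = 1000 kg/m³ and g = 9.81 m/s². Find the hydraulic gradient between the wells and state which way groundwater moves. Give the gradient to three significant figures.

i ≈ 0.00553; groundwater flows toward the south

Total head at well E: h = 218.94 m (water level in the piezometer is the total head).
Pressure head at well D: ψ = P/(ρg) = 728×1000 / (1000 × 9.81) = 74.21 m.
Total head at well D: h = z + ψ = 139.07 + 74.21 = 213.28 m.
Head difference: h(well E) − h(well D) = 218.94 − 213.28 = 5.66 m.
Hydraulic gradient: i = |Δh| / L = 5.66 / 1024 = 0.00553.
Flow is from higher to lower head: from well E toward well D, i.e. toward the south.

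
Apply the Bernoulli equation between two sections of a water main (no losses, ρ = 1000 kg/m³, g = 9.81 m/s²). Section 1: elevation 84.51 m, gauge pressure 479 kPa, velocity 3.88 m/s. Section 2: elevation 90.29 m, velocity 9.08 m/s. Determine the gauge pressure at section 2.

P₂ ≈ 389 kPa

Pressure head at 1: ψ₁ = P₁/(ρg) = 479×1000 / (1000 × 9.81) = 48.83 m.
Velocity heads: v₁²/2g = 3.88²/19.62 = 0.767 m; v₂²/2g = 9.08²/19.62 = 4.202 m.
Total head H = z₁ + ψ₁ + v₁²/2g = 84.51 + 48.83 + 0.767 = 134.11 m.
ψ₂ = H − z₂ − v₂²/2g = 134.11 − 90.29 − 4.202 = 39.62 m.
P₂ = ρgψ₂ = 1000 × 9.81 × 39.62 ≈ 389 kPa.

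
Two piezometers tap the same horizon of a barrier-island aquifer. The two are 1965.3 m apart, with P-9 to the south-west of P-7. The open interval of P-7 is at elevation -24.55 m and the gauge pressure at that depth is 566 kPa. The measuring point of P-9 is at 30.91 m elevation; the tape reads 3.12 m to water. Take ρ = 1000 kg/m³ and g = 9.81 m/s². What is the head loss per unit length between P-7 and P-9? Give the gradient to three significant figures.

Pressure head at P-7: ψ = P/(ρg) = 566×1000 / (1000 × 9.81) = 57.70 m.
Total head at P-7: h = z + ψ = -24.55 + 57.70 = 33.15 m.
Total head at P-9: h = 30.91 − 3.12 = 27.79 m.
Head difference: h(P-7) − h(P-9) = 33.15 − 27.79 = 5.36 m.
Hydraulic gradient: i = |Δh| / L = 5.36 / 1965.3 = 0.00273.

i ≈ 0.00273 m/m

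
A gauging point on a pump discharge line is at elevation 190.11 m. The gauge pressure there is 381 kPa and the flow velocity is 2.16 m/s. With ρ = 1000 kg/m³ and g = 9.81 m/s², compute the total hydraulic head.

Pressure head ψ = P/(ρg) = 381×1000 / (1000 × 9.81) = 38.84 m.
Velocity head = v²/(2g) = 2.16² / (2 × 9.81) = 0.238 m.
h = z + ψ + v²/(2g) = 190.11 + 38.84 + 0.238 = 229.19 m.

h ≈ 229.19 m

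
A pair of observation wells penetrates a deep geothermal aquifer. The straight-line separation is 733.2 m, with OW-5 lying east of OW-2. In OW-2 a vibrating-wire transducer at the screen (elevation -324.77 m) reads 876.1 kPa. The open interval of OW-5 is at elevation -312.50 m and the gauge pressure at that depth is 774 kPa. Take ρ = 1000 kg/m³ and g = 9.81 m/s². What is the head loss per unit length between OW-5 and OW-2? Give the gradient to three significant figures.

i ≈ 0.00254 m/m

Pressure head at OW-2: ψ = P/(ρg) = 876.1×1000 / (1000 × 9.81) = 89.31 m.
Total head at OW-2: h = z + ψ = -324.77 + 89.31 = -235.46 m.
Pressure head at OW-5: ψ = P/(ρg) = 774×1000 / (1000 × 9.81) = 78.90 m.
Total head at OW-5: h = z + ψ = -312.50 + 78.90 = -233.60 m.
Head difference: h(OW-2) − h(OW-5) = -235.46 − (-233.60) = -1.86 m.
Hydraulic gradient: i = |Δh| / L = 1.86 / 733.2 = 0.00254.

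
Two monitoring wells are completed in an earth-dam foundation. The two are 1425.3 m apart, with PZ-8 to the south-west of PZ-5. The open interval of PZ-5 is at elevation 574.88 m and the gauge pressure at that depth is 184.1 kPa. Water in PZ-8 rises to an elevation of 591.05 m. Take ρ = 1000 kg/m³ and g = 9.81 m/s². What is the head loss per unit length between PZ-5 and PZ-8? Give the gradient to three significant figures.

i ≈ 0.00182 m/m

Pressure head at PZ-5: ψ = P/(ρg) = 184.1×1000 / (1000 × 9.81) = 18.77 m.
Total head at PZ-5: h = z + ψ = 574.88 + 18.77 = 593.65 m.
Total head at PZ-8: h = 591.05 m (water level in the piezometer is the total head).
Head difference: h(PZ-5) − h(PZ-8) = 593.65 − 591.05 = 2.60 m.
Hydraulic gradient: i = |Δh| / L = 2.60 / 1425.3 = 0.00182.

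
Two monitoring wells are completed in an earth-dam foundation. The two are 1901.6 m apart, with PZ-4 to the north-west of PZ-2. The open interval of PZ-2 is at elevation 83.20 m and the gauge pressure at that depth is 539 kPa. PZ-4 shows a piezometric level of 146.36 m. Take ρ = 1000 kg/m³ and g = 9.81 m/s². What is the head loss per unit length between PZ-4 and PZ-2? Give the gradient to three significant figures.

i ≈ 0.00432 m/m

Pressure head at PZ-2: ψ = P/(ρg) = 539×1000 / (1000 × 9.81) = 54.94 m.
Total head at PZ-2: h = z + ψ = 83.20 + 54.94 = 138.14 m.
Total head at PZ-4: h = 146.36 m (water level in the piezometer is the total head).
Head difference: h(PZ-2) − h(PZ-4) = 138.14 − 146.36 = -8.22 m.
Hydraulic gradient: i = |Δh| / L = 8.22 / 1901.6 = 0.00432.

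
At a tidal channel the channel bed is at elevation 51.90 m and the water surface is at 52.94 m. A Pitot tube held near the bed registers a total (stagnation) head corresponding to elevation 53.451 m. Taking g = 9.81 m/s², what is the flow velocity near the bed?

v ≈ 3.17 m/s

Near the bed, under hydrostatic conditions, the piezometric head (z + ψ) equals the free-surface elevation, 52.94 m.
Velocity head = total − piezometric = 53.451 − 52.94 = 0.511 m.
v = √(2g·h_v) = √(2 × 9.81 × 0.511) = 3.17 m/s.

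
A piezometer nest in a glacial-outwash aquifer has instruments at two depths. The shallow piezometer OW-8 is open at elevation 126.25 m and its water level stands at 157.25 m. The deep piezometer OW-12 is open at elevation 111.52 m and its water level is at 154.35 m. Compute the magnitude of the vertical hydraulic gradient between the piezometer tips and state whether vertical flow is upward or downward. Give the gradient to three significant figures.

Total head at OW-8: h = 157.25 m (water level in the standpipe).
Total head at OW-12: h = 154.35 m.
Δh = h(OW-8) − h(OW-12) = 157.25 − 154.35 = 2.90 m.
Vertical separation Δz = 126.25 − 111.52 = 14.73 m.
|i_v| = |Δh| / Δz = 2.90 / 14.73 = 0.197.
Head is higher in the shallow piezometer, so vertical flow is downward (recharge condition).

|i_v| ≈ 0.197; vertical flow is downward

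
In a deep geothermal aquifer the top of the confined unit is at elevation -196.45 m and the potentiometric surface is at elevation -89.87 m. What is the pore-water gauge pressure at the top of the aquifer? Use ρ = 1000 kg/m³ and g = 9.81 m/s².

Pressure head at the aquifer top: ψ = h − z = -89.87 − (-196.45) = 106.58 m.
P = ρgψ = 1000 × 9.81 × 106.58 = 1045550 Pa ≈ 1050 kPa.

P ≈ 1050 kPa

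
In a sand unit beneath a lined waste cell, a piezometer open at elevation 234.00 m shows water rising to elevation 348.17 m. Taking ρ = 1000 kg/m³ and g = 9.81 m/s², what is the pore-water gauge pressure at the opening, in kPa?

P ≈ 1120 kPa

Pressure head ψ = h − z = 348.17 − 234.00 = 114.17 m.
P = ρgψ = 1000 × 9.81 × 114.17 = 1120008 Pa ≈ 1120 kPa.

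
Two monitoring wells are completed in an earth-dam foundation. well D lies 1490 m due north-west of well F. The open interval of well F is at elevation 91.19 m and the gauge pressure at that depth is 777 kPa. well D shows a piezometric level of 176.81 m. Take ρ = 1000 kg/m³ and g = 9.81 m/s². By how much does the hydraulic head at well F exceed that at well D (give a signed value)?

Δh ≈ -6.42 m

Pressure head at well F: ψ = P/(ρg) = 777×1000 / (1000 × 9.81) = 79.20 m.
Total head at well F: h = z + ψ = 91.19 + 79.20 = 170.39 m.
Total head at well D: h = 176.81 m (water level in the piezometer is the total head).
Head difference: h(well F) − h(well D) = 170.39 − 176.81 = -6.42 m.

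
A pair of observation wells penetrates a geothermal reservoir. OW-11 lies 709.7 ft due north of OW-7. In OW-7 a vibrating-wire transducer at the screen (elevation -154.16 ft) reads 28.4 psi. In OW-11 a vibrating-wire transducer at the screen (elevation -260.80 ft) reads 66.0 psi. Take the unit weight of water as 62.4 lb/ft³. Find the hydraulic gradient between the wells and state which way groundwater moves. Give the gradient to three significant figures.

Pressure head at OW-7: ψ = 144·P/γ = 144 × 28.4 / 62.4 = 65.54 ft.
Total head at OW-7: h = z + ψ = -154.16 + 65.54 = -88.62 ft.
Pressure head at OW-11: ψ = 144·P/γ = 144 × 66.0 / 62.4 = 152.31 ft.
Total head at OW-11: h = z + ψ = -260.80 + 152.31 = -108.49 ft.
Head difference: h(OW-7) − h(OW-11) = -88.62 − (-108.49) = 19.87 ft.
Hydraulic gradient: i = |Δh| / L = 19.87 / 709.7 = 0.0280.
Flow is from higher to lower head: from OW-7 toward OW-11, i.e. toward the north.

i ≈ 0.0280; groundwater flows toward the north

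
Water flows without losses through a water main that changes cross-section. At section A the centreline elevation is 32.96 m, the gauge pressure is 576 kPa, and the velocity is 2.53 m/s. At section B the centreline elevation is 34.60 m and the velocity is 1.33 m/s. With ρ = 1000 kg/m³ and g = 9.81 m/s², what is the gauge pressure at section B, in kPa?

Pressure head at A: ψ₁ = P₁/(ρg) = 576×1000 / (1000 × 9.81) = 58.72 m.
Velocity heads: v₁²/2g = 2.53²/19.62 = 0.326 m; v₂²/2g = 1.33²/19.62 = 0.090 m.
Total head H = z₁ + ψ₁ + v₁²/2g = 32.96 + 58.72 + 0.326 = 92.01 m.
ψ₂ = H − z₂ − v₂²/2g = 92.01 − 34.60 − 0.090 = 57.32 m.
P₂ = ρgψ₂ = 1000 × 9.81 × 57.32 ≈ 562 kPa.

P₂ ≈ 562 kPa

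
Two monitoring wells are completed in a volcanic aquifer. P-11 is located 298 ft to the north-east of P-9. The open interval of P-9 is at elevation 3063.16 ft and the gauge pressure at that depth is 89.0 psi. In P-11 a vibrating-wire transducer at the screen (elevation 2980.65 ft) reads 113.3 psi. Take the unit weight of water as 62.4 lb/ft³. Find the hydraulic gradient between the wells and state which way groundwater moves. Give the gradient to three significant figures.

i ≈ 0.0887; groundwater flows toward the north-east

Pressure head at P-9: ψ = 144·P/γ = 144 × 89.0 / 62.4 = 205.38 ft.
Total head at P-9: h = z + ψ = 3063.16 + 205.38 = 3268.54 ft.
Pressure head at P-11: ψ = 144·P/γ = 144 × 113.3 / 62.4 = 261.46 ft.
Total head at P-11: h = z + ψ = 2980.65 + 261.46 = 3242.11 ft.
Head difference: h(P-9) − h(P-11) = 3268.54 − 3242.11 = 26.43 ft.
Hydraulic gradient: i = |Δh| / L = 26.43 / 298 = 0.0887.
Flow is from higher to lower head: from P-9 toward P-11, i.e. toward the north-east.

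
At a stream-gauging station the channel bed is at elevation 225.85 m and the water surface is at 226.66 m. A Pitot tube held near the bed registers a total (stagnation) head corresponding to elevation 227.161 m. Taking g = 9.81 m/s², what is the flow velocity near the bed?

Near the bed, under hydrostatic conditions, the piezometric head (z + ψ) equals the free-surface elevation, 226.66 m.
Velocity head = total − piezometric = 227.161 − 226.66 = 0.501 m.
v = √(2g·h_v) = √(2 × 9.81 × 0.501) = 3.14 m/s.

v ≈ 3.14 m/s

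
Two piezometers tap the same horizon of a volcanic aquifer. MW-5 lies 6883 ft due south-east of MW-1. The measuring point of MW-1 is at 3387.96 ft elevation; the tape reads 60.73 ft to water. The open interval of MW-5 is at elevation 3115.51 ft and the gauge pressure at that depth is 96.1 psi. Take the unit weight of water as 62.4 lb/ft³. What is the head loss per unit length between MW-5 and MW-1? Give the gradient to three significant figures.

Total head at MW-1: h = 3387.96 − 60.73 = 3327.23 ft.
Pressure head at MW-5: ψ = 144·P/γ = 144 × 96.1 / 62.4 = 221.77 ft.
Total head at MW-5: h = z + ψ = 3115.51 + 221.77 = 3337.28 ft.
Head difference: h(MW-1) − h(MW-5) = 3327.23 − 3337.28 = -10.05 ft.
Hydraulic gradient: i = |Δh| / L = 10.05 / 6883 = 0.00146.

i ≈ 0.00146 ft/ft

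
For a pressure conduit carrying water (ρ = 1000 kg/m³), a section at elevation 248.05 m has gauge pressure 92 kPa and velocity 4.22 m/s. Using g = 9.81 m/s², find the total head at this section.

h ≈ 258.34 m

Pressure head ψ = P/(ρg) = 92×1000 / (1000 × 9.81) = 9.38 m.
Velocity head = v²/(2g) = 4.22² / (2 × 9.81) = 0.908 m.
h = z + ψ + v²/(2g) = 248.05 + 9.38 + 0.908 = 258.34 m.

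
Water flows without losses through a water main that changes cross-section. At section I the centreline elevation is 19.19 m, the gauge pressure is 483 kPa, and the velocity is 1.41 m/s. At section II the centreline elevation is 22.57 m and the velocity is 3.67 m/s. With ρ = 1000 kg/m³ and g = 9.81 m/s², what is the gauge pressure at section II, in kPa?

P₂ ≈ 444 kPa

Pressure head at I: ψ₁ = P₁/(ρg) = 483×1000 / (1000 × 9.81) = 49.24 m.
Velocity heads: v₁²/2g = 1.41²/19.62 = 0.101 m; v₂²/2g = 3.67²/19.62 = 0.686 m.
Total head H = z₁ + ψ₁ + v₁²/2g = 19.19 + 49.24 + 0.101 = 68.53 m.
ψ₂ = H − z₂ − v₂²/2g = 68.53 − 22.57 − 0.686 = 45.27 m.
P₂ = ρgψ₂ = 1000 × 9.81 × 45.27 ≈ 444 kPa.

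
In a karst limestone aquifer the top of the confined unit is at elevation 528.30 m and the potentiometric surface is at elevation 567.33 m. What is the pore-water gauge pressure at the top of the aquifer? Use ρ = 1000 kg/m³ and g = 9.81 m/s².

P ≈ 383 kPa

Pressure head at the aquifer top: ψ = h − z = 567.33 − 528.30 = 39.03 m.
P = ρgψ = 1000 × 9.81 × 39.03 = 382884 Pa ≈ 383 kPa.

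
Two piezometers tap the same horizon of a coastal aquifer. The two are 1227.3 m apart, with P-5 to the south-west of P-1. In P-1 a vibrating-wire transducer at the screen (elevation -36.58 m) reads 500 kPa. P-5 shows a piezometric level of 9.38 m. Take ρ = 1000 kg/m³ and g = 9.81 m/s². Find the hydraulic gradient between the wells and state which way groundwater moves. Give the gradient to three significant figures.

Pressure head at P-1: ψ = P/(ρg) = 500×1000 / (1000 × 9.81) = 50.97 m.
Total head at P-1: h = z + ψ = -36.58 + 50.97 = 14.39 m.
Total head at P-5: h = 9.38 m (water level in the piezometer is the total head).
Head difference: h(P-1) − h(P-5) = 14.39 − 9.38 = 5.01 m.
Hydraulic gradient: i = |Δh| / L = 5.01 / 1227.3 = 0.00408.
Flow is from higher to lower head: from P-1 toward P-5, i.e. toward the south-west.

i ≈ 0.00408; groundwater flows toward the south-west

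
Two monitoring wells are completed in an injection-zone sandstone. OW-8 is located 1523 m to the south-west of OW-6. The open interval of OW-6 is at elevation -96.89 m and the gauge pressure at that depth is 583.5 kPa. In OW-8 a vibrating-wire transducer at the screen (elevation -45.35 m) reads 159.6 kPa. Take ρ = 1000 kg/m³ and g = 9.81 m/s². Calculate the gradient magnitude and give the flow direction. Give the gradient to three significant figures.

i ≈ 0.00547; groundwater flows toward the north-east

Pressure head at OW-6: ψ = P/(ρg) = 583.5×1000 / (1000 × 9.81) = 59.48 m.
Total head at OW-6: h = z + ψ = -96.89 + 59.48 = -37.41 m.
Pressure head at OW-8: ψ = P/(ρg) = 159.6×1000 / (1000 × 9.81) = 16.27 m.
Total head at OW-8: h = z + ψ = -45.35 + 16.27 = -29.08 m.
Head difference: h(OW-6) − h(OW-8) = -37.41 − (-29.08) = -8.33 m.
Hydraulic gradient: i = |Δh| / L = 8.33 / 1523 = 0.00547.
Flow is from higher to lower head: from OW-8 toward OW-6, i.e. toward the north-east.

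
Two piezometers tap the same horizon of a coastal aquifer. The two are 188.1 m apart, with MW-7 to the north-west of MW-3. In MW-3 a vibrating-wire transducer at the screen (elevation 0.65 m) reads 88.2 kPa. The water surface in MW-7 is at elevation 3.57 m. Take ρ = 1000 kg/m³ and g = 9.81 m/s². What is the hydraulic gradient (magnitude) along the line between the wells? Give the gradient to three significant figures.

Pressure head at MW-3: ψ = P/(ρg) = 88.2×1000 / (1000 × 9.81) = 8.99 m.
Total head at MW-3: h = z + ψ = 0.65 + 8.99 = 9.64 m.
Total head at MW-7: h = 3.57 m (water level in the piezometer is the total head).
Head difference: h(MW-3) − h(MW-7) = 9.64 − 3.57 = 6.07 m.
Hydraulic gradient: i = |Δh| / L = 6.07 / 188.1 = 0.0323.

i ≈ 0.0323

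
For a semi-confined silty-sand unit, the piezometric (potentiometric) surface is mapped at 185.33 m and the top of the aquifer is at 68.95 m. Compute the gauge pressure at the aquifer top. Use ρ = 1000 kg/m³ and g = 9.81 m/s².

Pressure head at the aquifer top: ψ = h − z = 185.33 − 68.95 = 116.38 m.
P = ρgψ = 1000 × 9.81 × 116.38 = 1141688 Pa ≈ 1140 kPa.

P ≈ 1140 kPa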